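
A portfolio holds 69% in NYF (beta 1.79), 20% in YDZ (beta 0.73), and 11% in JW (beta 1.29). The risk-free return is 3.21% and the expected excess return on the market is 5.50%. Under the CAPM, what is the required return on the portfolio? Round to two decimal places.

β_P = Σ w_i β_i = 0.69×1.79 + 0.20×0.73 + 0.11×1.29 = 1.5230
E(R_P) = R_f + β_P × MRP = 3.21% + 1.5230 × 5.50% = 11.59%

11.59%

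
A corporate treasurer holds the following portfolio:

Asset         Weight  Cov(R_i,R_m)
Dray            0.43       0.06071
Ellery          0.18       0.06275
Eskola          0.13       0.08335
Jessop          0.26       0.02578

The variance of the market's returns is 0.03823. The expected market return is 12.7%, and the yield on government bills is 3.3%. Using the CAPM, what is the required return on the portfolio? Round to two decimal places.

β_Dray = 0.06071 / 0.03823 = 1.5880
β_Ellery = 0.06275 / 0.03823 = 1.6414
β_Eskola = 0.08335 / 0.03823 = 2.1802
β_Jessop = 0.02578 / 0.03823 = 0.6743
β_P = Σ w_i β_i = 0.43×1.5880 + 0.18×1.6414 + 0.13×2.1802 + 0.26×0.6743 = 1.4370
MRP = 12.7% − 3.3% = 9.40%
E(R_P) = R_f + β_P × MRP = 3.3% + 1.4370 × 9.4% = 16.81%

16.81%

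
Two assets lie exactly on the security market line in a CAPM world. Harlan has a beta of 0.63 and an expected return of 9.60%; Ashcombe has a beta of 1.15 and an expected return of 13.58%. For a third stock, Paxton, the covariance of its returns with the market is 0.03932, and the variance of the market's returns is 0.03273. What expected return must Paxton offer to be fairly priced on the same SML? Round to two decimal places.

13.97%

MRP = (13.58% − 9.60%) / (1.15 − 0.63) = 7.6538%
R_f = 9.60% − 0.63 × 7.6538% = 4.7781%
β_Paxton = Cov / Var(R_m) = 0.03932 / 0.03273 = 1.2013
E(R_Paxton) = R_f + β × MRP = 4.7781% + 1.2013 × 7.6538% = 13.97%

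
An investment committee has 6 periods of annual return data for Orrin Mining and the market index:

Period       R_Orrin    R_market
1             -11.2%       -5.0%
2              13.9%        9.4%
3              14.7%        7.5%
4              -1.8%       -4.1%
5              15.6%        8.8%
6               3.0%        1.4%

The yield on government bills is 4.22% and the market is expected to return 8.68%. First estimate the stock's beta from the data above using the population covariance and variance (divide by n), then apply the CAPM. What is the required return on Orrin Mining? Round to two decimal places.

Mean R_i = (-11.2 + 13.9 + 14.7 − 1.8 + 15.6 + 3.0) / 6 = 5.7000%
Mean R_m = (-5.0 + 9.4 + 7.5 − 4.1 + 8.8 + 1.4) / 6 = 3.0000%
Σ(R_i − R̄_i)(R_m − R̄_m) = 343.1700  ⇒  Cov = 343.1700 / 6 = 57.1950
Σ(R_m − R̄_m)² = 211.8200  ⇒  Var(R_m) = 211.8200 / 6 = 35.3033
β = Cov / Var(R_m) = 57.1950 / 35.3033 = 1.6201
MRP = 8.68% − 4.22% = 4.46%
E(R) = R_f + β × MRP = 4.22% + 1.6201 × 4.46% = 11.45%

11.45%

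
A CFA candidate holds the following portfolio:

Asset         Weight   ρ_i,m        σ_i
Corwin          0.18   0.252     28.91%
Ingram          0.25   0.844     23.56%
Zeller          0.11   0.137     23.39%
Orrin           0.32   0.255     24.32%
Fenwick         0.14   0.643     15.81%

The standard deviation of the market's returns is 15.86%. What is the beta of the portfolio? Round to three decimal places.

0.633

β_Corwin = 0.252 × 28.91% / 15.86% = 0.4594
β_Ingram = 0.844 × 23.56% / 15.86% = 1.2538
β_Zeller = 0.137 × 23.39% / 15.86% = 0.2020
β_Orrin = 0.255 × 24.32% / 15.86% = 0.3910
β_Fenwick = 0.643 × 15.81% / 15.86% = 0.6410
β_P = Σ w_i β_i = 0.18×0.4594 + 0.25×1.2538 + 0.11×0.2020 + 0.32×0.3910 + 0.14×0.6410 = 0.6332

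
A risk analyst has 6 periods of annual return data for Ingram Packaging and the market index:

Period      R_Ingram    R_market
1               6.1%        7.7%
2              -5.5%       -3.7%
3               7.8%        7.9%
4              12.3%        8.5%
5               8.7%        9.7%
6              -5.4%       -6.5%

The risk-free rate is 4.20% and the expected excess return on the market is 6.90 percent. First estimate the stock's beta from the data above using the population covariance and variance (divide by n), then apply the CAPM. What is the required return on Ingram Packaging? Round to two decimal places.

Mean R_i = (6.1 − 5.5 + 7.8 + 12.3 + 8.7 − 5.4) / 6 = 4.0000%
Mean R_m = (7.7 − 3.7 + 7.9 + 8.5 + 9.7 − 6.5) / 6 = 3.9333%
Σ(R_i − R̄_i)(R_m − R̄_m) = 258.5800  ⇒  Cov = 258.5800 / 6 = 43.0967
Σ(R_m − R̄_m)² = 251.1533  ⇒  Var(R_m) = 251.1533 / 6 = 41.8589
β = Cov / Var(R_m) = 43.0967 / 41.8589 = 1.0296
E(R) = R_f + β × MRP = 4.20% + 1.0296 × 6.90% = 11.30%

11.30%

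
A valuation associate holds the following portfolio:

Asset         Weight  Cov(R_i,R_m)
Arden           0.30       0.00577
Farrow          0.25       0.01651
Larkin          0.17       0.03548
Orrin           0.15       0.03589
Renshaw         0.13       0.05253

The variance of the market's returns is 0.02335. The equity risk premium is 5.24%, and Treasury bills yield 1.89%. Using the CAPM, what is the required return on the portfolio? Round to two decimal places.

7.30%

β_Arden = 0.00577 / 0.02335 = 0.2471
β_Farrow = 0.01651 / 0.02335 = 0.7071
β_Larkin = 0.03548 / 0.02335 = 1.5195
β_Orrin = 0.03589 / 0.02335 = 1.5370
β_Renshaw = 0.05253 / 0.02335 = 2.2497
β_P = Σ w_i β_i = 0.30×0.2471 + 0.25×0.7071 + 0.17×1.5195 + 0.15×1.5370 + 0.13×2.2497 = 1.0322
E(R_P) = R_f + β_P × MRP = 1.89% + 1.0322 × 5.24% = 7.30%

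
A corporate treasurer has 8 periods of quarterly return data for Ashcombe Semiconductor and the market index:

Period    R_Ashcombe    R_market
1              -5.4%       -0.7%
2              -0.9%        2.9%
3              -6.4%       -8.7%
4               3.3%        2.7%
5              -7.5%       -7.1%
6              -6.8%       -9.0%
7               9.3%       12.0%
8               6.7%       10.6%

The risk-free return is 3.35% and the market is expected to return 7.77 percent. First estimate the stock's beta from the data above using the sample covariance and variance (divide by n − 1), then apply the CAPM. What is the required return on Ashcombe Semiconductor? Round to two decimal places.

6.72%

Mean R_i = (-5.4 − 0.9 − 6.4 + 3.3 − 7.5 − 6.8 + 9.3 + 6.7) / 8 = -0.9625%
Mean R_m = (-0.7 + 2.9 − 8.7 + 2.7 − 7.1 − 9.0 + 12.0 + 10.6) / 8 = 0.3375%
Σ(R_i − R̄_i)(R_m − R̄_m) = 365.4288  ⇒  Cov = 365.4288 / 7 = 52.2041
Σ(R_m − R̄_m)² = 478.7388  ⇒  Var(R_m) = 478.7388 / 7 = 68.3913
β = Cov / Var(R_m) = 52.2041 / 68.3913 = 0.7633
MRP = 7.77% − 3.35% = 4.42%
E(R) = R_f + β × MRP = 3.35% + 0.7633 × 4.42% = 6.72%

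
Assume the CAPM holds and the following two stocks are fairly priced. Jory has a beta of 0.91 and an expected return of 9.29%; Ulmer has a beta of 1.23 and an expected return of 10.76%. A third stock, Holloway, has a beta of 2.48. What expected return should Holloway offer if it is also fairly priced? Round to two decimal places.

16.50%

MRP (SML slope) = (10.76% − 9.29%) / (1.23 − 0.91) = 1.47% / 0.32 = 4.5938%
R_f (intercept) = 9.29% − 0.91 × 4.5938% = 5.1096%
E(R_Holloway) = R_f + β × MRP = 5.1096% + 2.48 × 4.5938% = 16.50%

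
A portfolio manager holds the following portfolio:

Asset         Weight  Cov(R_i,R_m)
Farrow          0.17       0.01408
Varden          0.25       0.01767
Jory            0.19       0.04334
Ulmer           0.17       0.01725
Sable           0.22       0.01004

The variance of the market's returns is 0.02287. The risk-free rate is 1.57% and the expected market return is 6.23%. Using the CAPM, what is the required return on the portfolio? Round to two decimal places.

5.68%

β_Farrow = 0.01408 / 0.02287 = 0.6157
β_Varden = 0.01767 / 0.02287 = 0.7726
β_Jory = 0.04334 / 0.02287 = 1.8951
β_Ulmer = 0.01725 / 0.02287 = 0.7543
β_Sable = 0.01004 / 0.02287 = 0.4390
β_P = Σ w_i β_i = 0.17×0.6157 + 0.25×0.7726 + 0.19×1.8951 + 0.17×0.7543 + 0.22×0.4390 = 0.8827
MRP = 6.23% − 1.57% = 4.66%
E(R_P) = R_f + β_P × MRP = 1.57% + 0.8827 × 4.66% = 5.68%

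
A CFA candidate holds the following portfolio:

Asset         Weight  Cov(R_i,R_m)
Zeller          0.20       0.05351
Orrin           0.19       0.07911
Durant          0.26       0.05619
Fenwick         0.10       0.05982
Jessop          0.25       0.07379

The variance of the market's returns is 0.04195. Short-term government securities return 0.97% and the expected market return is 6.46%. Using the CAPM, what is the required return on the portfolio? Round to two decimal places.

9.45%

β_Zeller = 0.05351 / 0.04195 = 1.2756
β_Orrin = 0.07911 / 0.04195 = 1.8858
β_Durant = 0.05619 / 0.04195 = 1.3395
β_Fenwick = 0.05982 / 0.04195 = 1.4260
β_Jessop = 0.07379 / 0.04195 = 1.7590
β_P = Σ w_i β_i = 0.20×1.2756 + 0.19×1.8858 + 0.26×1.3395 + 0.10×1.4260 + 0.25×1.7590 = 1.5440
MRP = 6.46% − 0.97% = 5.49%
E(R_P) = R_f + β_P × MRP = 0.97% + 1.5440 × 5.49% = 9.45%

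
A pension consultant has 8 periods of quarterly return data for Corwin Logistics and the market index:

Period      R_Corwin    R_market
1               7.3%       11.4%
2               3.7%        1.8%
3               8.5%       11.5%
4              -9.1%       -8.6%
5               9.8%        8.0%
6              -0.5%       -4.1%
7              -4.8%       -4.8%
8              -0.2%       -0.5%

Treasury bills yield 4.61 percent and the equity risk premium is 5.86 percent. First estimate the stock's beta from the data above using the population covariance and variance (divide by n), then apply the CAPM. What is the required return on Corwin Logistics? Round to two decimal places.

9.43%

Mean R_i = (7.3 + 3.7 + 8.5 − 9.1 + 9.8 − 0.5 − 4.8 − 0.2) / 8 = 1.8375%
Mean R_m = (11.4 + 1.8 + 11.5 − 8.6 + 8.0 − 4.1 − 4.8 − 0.5) / 8 = 1.8375%
Σ(R_i − R̄_i)(R_m − R̄_m) = 342.4688  ⇒  Cov = 342.4688 / 8 = 42.8086
Σ(R_m − R̄_m)² = 416.4988  ⇒  Var(R_m) = 416.4988 / 8 = 52.0624
β = Cov / Var(R_m) = 42.8086 / 52.0624 = 0.8223
E(R) = R_f + β × MRP = 4.61% + 0.8223 × 5.86% = 9.43%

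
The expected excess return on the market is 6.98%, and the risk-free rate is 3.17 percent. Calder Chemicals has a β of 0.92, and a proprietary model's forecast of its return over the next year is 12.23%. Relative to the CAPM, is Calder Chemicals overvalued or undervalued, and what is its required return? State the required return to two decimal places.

Undervalued; required return 9.59%

Required return = R_f + β·MRP = 3.17% + 0.92 × 6.98% = 9.59%
Forecast 12.23% > required 9.59% → the stock plots above the SML → undervalued.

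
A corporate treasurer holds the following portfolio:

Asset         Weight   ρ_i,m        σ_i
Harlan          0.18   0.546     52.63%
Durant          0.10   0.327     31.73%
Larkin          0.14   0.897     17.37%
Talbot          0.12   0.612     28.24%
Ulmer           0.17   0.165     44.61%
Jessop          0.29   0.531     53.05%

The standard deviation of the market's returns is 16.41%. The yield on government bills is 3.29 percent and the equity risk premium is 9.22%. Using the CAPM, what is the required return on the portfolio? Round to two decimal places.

β_Harlan = 0.546 × 52.63% / 16.41% = 1.7511
β_Durant = 0.327 × 31.73% / 16.41% = 0.6323
β_Larkin = 0.897 × 17.37% / 16.41% = 0.9495
β_Talbot = 0.612 × 28.24% / 16.41% = 1.0532
β_Ulmer = 0.165 × 44.61% / 16.41% = 0.4485
β_Jessop = 0.531 × 53.05% / 16.41% = 1.7166
β_P = Σ w_i β_i = 0.18×1.7511 + 0.10×0.6323 + 0.14×0.9495 + 0.12×1.0532 + 0.17×0.4485 + 0.29×1.7166 = 1.2118
E(R_P) = R_f + β_P × MRP = 3.29% + 1.2118 × 9.22% = 14.46%

14.46%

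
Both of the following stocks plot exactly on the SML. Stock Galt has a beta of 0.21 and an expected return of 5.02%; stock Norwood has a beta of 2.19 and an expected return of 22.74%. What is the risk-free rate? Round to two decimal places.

3.14%

Both satisfy E(R) = R_f + β·MRP, so the slope of the SML is
MRP = (22.74% − 5.02%) / (2.19 − 0.21) = 17.72% / 1.98 = 8.9495%
R_f = E(R_Galt) − β_Galt·MRP = 5.02% − 0.21 × 8.9495% = 3.1406%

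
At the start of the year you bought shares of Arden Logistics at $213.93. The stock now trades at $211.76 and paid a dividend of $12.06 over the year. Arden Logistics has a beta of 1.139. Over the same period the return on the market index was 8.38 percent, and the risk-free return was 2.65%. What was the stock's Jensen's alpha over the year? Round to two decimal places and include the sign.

Realised HPR = (P1 + D1 − P0) / P0 = (211.76 + 12.06 − 213.93) / 213.93 = 9.89 / 213.93 = 4.6230%
MRP = 8.38% − 2.65% = 5.73%
CAPM required = R_f + β·MRP = 2.65% + 1.139 × 5.73% = 9.17647%
α = realised − required = 4.6230% − 9.17647% = -4.55%

-4.55%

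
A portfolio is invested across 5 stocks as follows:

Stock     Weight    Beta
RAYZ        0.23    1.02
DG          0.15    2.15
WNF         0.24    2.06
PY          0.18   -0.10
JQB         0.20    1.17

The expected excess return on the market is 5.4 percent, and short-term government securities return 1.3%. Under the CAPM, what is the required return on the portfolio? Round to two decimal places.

8.14%

β_P = Σ w_i β_i = 0.23×1.02 + 0.15×2.15 + 0.24×2.06 + 0.18×-0.10 + 0.20×1.17 = 1.2675
E(R_P) = R_f + β_P × MRP = 1.3% + 1.2675 × 5.4% = 8.14%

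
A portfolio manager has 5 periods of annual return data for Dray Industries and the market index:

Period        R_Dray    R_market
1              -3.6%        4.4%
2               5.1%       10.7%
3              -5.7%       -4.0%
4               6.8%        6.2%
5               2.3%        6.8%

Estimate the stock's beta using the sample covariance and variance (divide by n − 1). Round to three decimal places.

Mean R_i = (-3.6 + 5.1 − 5.7 + 6.8 + 2.3) / 5 = 0.9800%
Mean R_m = (4.4 + 10.7 − 4.0 + 6.2 + 6.8) / 5 = 4.8200%
Σ(R_i − R̄_i)(R_m − R̄_m) = 95.7120  ⇒  Cov = 95.7120 / 4 = 23.9280
Σ(R_m − R̄_m)² = 118.3680  ⇒  Var(R_m) = 118.3680 / 4 = 29.5920
β = Cov / Var(R_m) = 23.9280 / 29.5920 = 0.8086

0.809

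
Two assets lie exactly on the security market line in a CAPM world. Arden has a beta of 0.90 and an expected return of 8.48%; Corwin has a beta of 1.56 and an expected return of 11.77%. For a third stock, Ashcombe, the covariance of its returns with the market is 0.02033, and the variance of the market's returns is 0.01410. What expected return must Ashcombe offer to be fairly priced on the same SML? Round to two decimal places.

MRP = (11.77% − 8.48%) / (1.56 − 0.90) = 4.9848%
R_f = 8.48% − 0.90 × 4.9848% = 3.9937%
β_Ashcombe = Cov / Var(R_m) = 0.02033 / 0.01410 = 1.4418
E(R_Ashcombe) = R_f + β × MRP = 3.9937% + 1.4418 × 4.9848% = 11.18%

11.18%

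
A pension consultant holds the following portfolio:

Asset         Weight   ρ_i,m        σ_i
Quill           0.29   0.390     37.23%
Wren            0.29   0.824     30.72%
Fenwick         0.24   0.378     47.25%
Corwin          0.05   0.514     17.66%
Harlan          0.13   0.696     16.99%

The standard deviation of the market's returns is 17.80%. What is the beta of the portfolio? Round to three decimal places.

β_Quill = 0.390 × 37.23% / 17.80% = 0.8157
β_Wren = 0.824 × 30.72% / 17.80% = 1.4221
β_Fenwick = 0.378 × 47.25% / 17.80% = 1.0034
β_Corwin = 0.514 × 17.66% / 17.80% = 0.5100
β_Harlan = 0.696 × 16.99% / 17.80% = 0.6643
β_P = Σ w_i β_i = 0.29×0.8157 + 0.29×1.4221 + 0.24×1.0034 + 0.05×0.5100 + 0.13×0.6643 = 1.0016

1.002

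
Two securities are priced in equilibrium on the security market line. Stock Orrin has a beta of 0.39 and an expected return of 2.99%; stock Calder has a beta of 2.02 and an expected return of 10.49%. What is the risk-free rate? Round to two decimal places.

1.20%

Both satisfy E(R) = R_f + β·MRP, so the slope of the SML is
MRP = (10.49% − 2.99%) / (2.02 − 0.39) = 7.50% / 1.63 = 4.6012%
R_f = E(R_Orrin) − β_Orrin·MRP = 2.99% − 0.39 × 4.6012% = 1.1955%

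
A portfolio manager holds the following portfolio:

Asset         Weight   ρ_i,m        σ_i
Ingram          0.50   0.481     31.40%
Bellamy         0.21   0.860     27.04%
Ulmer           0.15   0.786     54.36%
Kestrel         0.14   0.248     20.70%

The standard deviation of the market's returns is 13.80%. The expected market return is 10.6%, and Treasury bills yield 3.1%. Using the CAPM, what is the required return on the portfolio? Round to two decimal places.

β_Ingram = 0.481 × 31.40% / 13.80% = 1.0944
β_Bellamy = 0.860 × 27.04% / 13.80% = 1.6851
β_Ulmer = 0.786 × 54.36% / 13.80% = 3.0962
β_Kestrel = 0.248 × 20.70% / 13.80% = 0.3720
β_P = Σ w_i β_i = 0.50×1.0944 + 0.21×1.6851 + 0.15×3.0962 + 0.14×0.3720 = 1.4176
MRP = 10.6% − 3.1% = 7.50%
E(R_P) = R_f + β_P × MRP = 3.1% + 1.4176 × 7.5% = 13.73%

13.73%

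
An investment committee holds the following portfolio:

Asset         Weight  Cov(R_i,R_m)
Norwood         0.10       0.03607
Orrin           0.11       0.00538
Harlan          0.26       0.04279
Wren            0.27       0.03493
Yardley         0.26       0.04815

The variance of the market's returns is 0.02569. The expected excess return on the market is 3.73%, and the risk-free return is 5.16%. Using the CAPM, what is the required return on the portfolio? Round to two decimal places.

10.57%

β_Norwood = 0.03607 / 0.02569 = 1.4040
β_Orrin = 0.00538 / 0.02569 = 0.2094
β_Harlan = 0.04279 / 0.02569 = 1.6656
β_Wren = 0.03493 / 0.02569 = 1.3597
β_Yardley = 0.04815 / 0.02569 = 1.8743
β_P = Σ w_i β_i = 0.10×1.4040 + 0.11×0.2094 + 0.26×1.6656 + 0.27×1.3597 + 0.26×1.8743 = 1.4509
E(R_P) = R_f + β_P × MRP = 5.16% + 1.4509 × 3.73% = 10.57%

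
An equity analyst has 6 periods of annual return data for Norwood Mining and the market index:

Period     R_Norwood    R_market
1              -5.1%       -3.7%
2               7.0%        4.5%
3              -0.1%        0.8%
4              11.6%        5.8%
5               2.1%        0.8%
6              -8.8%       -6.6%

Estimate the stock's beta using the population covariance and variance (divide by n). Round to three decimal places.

1.567

Mean R_i = (-5.1 + 7.0 − 0.1 + 11.6 + 2.1 − 8.8) / 6 = 1.1167%
Mean R_m = (-3.7 + 4.5 + 0.8 + 5.8 + 0.8 − 6.6) / 6 = 0.2667%
Σ(R_i − R̄_i)(R_m − R̄_m) = 175.5433  ⇒  Cov = 175.5433 / 6 = 29.2572
Σ(R_m − R̄_m)² = 111.9933  ⇒  Var(R_m) = 111.9933 / 6 = 18.6656
β = Cov / Var(R_m) = 29.2572 / 18.6656 = 1.5674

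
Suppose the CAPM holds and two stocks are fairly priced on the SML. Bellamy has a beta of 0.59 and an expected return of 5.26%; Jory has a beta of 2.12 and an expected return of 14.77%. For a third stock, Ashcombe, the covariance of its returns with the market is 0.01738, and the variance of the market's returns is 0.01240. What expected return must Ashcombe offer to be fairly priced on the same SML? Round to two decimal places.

MRP = (14.77% − 5.26%) / (2.12 − 0.59) = 6.2157%
R_f = 5.26% − 0.59 × 6.2157% = 1.5927%
β_Ashcombe = Cov / Var(R_m) = 0.01738 / 0.01240 = 1.4016
E(R_Ashcombe) = R_f + β × MRP = 1.5927% + 1.4016 × 6.2157% = 10.30%

10.30%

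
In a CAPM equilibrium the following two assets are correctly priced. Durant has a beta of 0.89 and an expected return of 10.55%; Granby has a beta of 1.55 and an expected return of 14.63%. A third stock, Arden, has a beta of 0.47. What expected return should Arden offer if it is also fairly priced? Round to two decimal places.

7.95%

MRP (SML slope) = (14.63% − 10.55%) / (1.55 − 0.89) = 4.08% / 0.66 = 6.1818%
R_f (intercept) = 10.55% − 0.89 × 6.1818% = 5.0482%
E(R_Arden) = R_f + β × MRP = 5.0482% + 0.47 × 6.1818% = 7.95%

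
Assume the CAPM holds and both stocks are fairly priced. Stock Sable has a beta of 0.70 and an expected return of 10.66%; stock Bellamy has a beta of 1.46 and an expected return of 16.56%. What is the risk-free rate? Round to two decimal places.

5.23%

Both satisfy E(R) = R_f + β·MRP, so the slope of the SML is
MRP = (16.56% − 10.66%) / (1.46 − 0.70) = 5.90% / 0.76 = 7.7632%
R_f = E(R_Sable) − β_Sable·MRP = 10.66% − 0.70 × 7.7632% = 5.2258%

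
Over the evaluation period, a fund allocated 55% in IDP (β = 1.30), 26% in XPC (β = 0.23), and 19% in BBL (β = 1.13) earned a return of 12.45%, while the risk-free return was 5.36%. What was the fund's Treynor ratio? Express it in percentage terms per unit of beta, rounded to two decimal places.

7.17%

β_P = 0.55×1.30 + 0.26×0.23 + 0.19×1.13 = 0.9895
Treynor = (R_P − R_f) / β_P = (12.45% − 5.36%) / 0.9895 = 7.09% / 0.9895 = 7.17%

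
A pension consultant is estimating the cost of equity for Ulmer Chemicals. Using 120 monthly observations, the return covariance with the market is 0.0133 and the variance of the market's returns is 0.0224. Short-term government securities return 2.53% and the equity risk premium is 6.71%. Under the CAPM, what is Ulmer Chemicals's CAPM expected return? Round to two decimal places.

6.51%

β = Cov(R_i, R_m) / Var(R_m) = 0.0133 / 0.0224 = 0.5938
E(R) = R_f + β × MRP = 2.53% + 0.5938 × 6.71% = 6.51%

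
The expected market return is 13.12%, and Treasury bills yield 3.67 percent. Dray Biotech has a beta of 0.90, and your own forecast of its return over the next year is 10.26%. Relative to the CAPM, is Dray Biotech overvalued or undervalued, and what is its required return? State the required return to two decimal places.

Overvalued; required return 12.18%

MRP = 13.12% − 3.67% = 9.45%
Required return = R_f + β·MRP = 3.67% + 0.90 × 9.45% = 12.18%
Forecast 10.26% < required 12.18% → the stock plots below the SML → overvalued.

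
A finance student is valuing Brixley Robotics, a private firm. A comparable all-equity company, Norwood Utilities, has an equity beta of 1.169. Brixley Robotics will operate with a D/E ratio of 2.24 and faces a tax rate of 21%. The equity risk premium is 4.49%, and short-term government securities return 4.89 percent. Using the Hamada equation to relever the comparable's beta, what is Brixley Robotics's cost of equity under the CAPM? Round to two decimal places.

β_L = β_U × [1 + (1 − t)(D/E)] = 1.169 × [1 + (1 − 0.21) × 2.24]
    = 1.169 × [1 + 0.79 × 2.24] = 1.169 × 2.7696 = 3.2377
E(R) = R_f + β_L × MRP = 4.89% + 3.2377 × 4.49% = 19.43%

19.43%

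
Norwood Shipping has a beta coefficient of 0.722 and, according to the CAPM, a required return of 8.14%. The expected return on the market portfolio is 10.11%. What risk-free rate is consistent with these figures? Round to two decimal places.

E(R) = R_f + β(E(R_m) − R_f) = R_f(1 − β) + β·E(R_m)
8.14% = R_f × (1 − 0.722) + 0.722 × 10.11%
8.14% = R_f × 0.278 + 7.29942%
R_f = (8.14% − 7.29942%) / 0.278 = 3.02%

3.02%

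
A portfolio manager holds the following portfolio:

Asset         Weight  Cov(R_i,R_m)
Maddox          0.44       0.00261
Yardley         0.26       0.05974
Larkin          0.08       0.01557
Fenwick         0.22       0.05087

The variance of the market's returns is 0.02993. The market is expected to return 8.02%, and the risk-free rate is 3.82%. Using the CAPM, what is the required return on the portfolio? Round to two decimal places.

β_Maddox = 0.00261 / 0.02993 = 0.0872
β_Yardley = 0.05974 / 0.02993 = 1.9960
β_Larkin = 0.01557 / 0.02993 = 0.5202
β_Fenwick = 0.05087 / 0.02993 = 1.6996
β_P = Σ w_i β_i = 0.44×0.0872 + 0.26×1.9960 + 0.08×0.5202 + 0.22×1.6996 = 0.9729
MRP = 8.02% − 3.82% = 4.20%
E(R_P) = R_f + β_P × MRP = 3.82% + 0.9729 × 4.20% = 7.91%

7.91%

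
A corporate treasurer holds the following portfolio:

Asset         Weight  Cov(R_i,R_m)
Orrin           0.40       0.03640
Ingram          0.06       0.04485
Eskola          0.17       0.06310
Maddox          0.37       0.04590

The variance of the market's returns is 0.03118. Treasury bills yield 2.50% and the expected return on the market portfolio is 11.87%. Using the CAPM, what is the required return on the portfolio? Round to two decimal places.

β_Orrin = 0.03640 / 0.03118 = 1.1674
β_Ingram = 0.04485 / 0.03118 = 1.4384
β_Eskola = 0.06310 / 0.03118 = 2.0237
β_Maddox = 0.04590 / 0.03118 = 1.4721
β_P = Σ w_i β_i = 0.40×1.1674 + 0.06×1.4384 + 0.17×2.0237 + 0.37×1.4721 = 1.4420
MRP = 11.87% − 2.50% = 9.37%
E(R_P) = R_f + β_P × MRP = 2.50% + 1.4420 × 9.37% = 16.01%

16.01%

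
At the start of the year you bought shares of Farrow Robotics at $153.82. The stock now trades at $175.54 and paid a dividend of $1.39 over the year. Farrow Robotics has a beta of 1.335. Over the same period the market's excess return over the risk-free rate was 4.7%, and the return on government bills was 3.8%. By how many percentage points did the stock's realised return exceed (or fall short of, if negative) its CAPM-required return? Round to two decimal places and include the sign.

Realised HPR = (P1 + D1 − P0) / P0 = (175.54 + 1.39 − 153.82) / 153.82 = 23.11 / 153.82 = 15.0241%
CAPM required = R_f + β·MRP = 3.8% + 1.335 × 4.7% = 10.0745%
α = realised − required = 15.0241% − 10.0745% = +4.95%

+4.95%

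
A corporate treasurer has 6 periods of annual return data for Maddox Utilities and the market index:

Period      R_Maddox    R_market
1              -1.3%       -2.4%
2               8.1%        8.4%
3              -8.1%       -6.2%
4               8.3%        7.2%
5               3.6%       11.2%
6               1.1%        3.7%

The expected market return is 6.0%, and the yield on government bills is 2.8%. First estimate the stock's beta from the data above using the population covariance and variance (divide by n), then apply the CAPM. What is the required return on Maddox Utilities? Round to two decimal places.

Mean R_i = (-1.3 + 8.1 − 8.1 + 8.3 + 3.6 + 1.1) / 6 = 1.9500%
Mean R_m = (-2.4 + 8.4 − 6.2 + 7.2 + 11.2 + 3.7) / 6 = 3.6500%
Σ(R_i − R̄_i)(R_m − R̄_m) = 182.8250  ⇒  Cov = 182.8250 / 6 = 30.4708
Σ(R_m − R̄_m)² = 225.7950  ⇒  Var(R_m) = 225.7950 / 6 = 37.6325
β = Cov / Var(R_m) = 30.4708 / 37.6325 = 0.8097
MRP = 6.0% − 2.8% = 3.20%
E(R) = R_f + β × MRP = 2.8% + 0.8097 × 3.2% = 5.39%

5.39%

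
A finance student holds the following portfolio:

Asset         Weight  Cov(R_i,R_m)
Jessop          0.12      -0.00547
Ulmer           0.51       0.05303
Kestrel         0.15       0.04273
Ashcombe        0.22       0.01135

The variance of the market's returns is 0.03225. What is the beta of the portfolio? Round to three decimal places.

1.094

β_Jessop = -0.00547 / 0.03225 = -0.1696
β_Ulmer = 0.05303 / 0.03225 = 1.6443
β_Kestrel = 0.04273 / 0.03225 = 1.3250
β_Ashcombe = 0.01135 / 0.03225 = 0.3519
β_P = Σ w_i β_i = 0.12×-0.1696 + 0.51×1.6443 + 0.15×1.3250 + 0.22×0.3519 = 1.0944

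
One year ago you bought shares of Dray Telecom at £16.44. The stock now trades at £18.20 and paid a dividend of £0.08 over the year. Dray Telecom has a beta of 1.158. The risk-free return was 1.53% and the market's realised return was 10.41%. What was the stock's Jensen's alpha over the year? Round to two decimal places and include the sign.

Realised HPR = (P1 + D1 − P0) / P0 = (18.20 + 0.08 − 16.44) / 16.44 = 1.84 / 16.44 = 11.1922%
MRP = 10.41% − 1.53% = 8.88%
CAPM required = R_f + β·MRP = 1.53% + 1.158 × 8.88% = 11.81304%
α = realised − required = 11.1922% − 11.81304% = -0.62%

-0.62%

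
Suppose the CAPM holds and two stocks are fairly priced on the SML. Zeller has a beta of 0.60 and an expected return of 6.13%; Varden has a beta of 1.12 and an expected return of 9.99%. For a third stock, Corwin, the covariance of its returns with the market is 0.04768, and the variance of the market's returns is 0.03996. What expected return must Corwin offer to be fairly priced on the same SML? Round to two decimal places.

MRP = (9.99% − 6.13%) / (1.12 − 0.60) = 7.4231%
R_f = 6.13% − 0.60 × 7.4231% = 1.6761%
β_Corwin = Cov / Var(R_m) = 0.04768 / 0.03996 = 1.1932
E(R_Corwin) = R_f + β × MRP = 1.6761% + 1.1932 × 7.4231% = 10.53%

10.53%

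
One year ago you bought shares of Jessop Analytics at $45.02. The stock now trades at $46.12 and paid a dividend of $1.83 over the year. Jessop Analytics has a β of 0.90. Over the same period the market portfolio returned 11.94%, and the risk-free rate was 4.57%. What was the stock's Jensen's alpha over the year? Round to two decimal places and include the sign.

-4.69%

Realised HPR = (P1 + D1 − P0) / P0 = (46.12 + 1.83 − 45.02) / 45.02 = 2.93 / 45.02 = 6.5082%
MRP = 11.94% − 4.57% = 7.37%
CAPM required = R_f + β·MRP = 4.57% + 0.90 × 7.37% = 11.2030%
α = realised − required = 6.5082% − 11.2030% = -4.69%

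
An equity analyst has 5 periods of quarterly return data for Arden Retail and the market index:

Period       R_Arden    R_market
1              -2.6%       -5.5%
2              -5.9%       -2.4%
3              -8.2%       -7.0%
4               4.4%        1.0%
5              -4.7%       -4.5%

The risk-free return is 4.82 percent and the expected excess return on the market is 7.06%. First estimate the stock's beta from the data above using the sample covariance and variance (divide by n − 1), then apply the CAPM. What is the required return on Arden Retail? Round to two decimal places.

13.77%

Mean R_i = (-2.6 − 5.9 − 8.2 + 4.4 − 4.7) / 5 = -3.4000%
Mean R_m = (-5.5 − 2.4 − 7.0 + 1.0 − 4.5) / 5 = -3.6800%
Σ(R_i − R̄_i)(R_m − R̄_m) = 48.8500  ⇒  Cov = 48.8500 / 4 = 12.2125
Σ(R_m − R̄_m)² = 38.5480  ⇒  Var(R_m) = 38.5480 / 4 = 9.6370
β = Cov / Var(R_m) = 12.2125 / 9.6370 = 1.2673
E(R) = R_f + β × MRP = 4.82% + 1.2673 × 7.06% = 13.77%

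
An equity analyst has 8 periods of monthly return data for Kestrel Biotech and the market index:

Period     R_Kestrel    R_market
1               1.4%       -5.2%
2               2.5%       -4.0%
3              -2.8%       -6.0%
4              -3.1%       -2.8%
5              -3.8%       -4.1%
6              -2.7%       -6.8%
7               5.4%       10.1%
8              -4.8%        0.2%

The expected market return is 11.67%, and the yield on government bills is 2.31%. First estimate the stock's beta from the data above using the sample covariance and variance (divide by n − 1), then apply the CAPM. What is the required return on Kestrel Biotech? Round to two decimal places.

5.78%

Mean R_i = (1.4 + 2.5 − 2.8 − 3.1 − 3.8 − 2.7 + 5.4 − 4.8) / 8 = -0.9875%
Mean R_m = (-5.2 − 4.0 − 6.0 − 2.8 − 4.1 − 6.8 + 10.1 + 0.2) / 8 = -2.3250%
Σ(R_i − R̄_i)(R_m − R̄_m) = 77.3525  ⇒  Cov = 77.3525 / 7 = 11.0504
Σ(R_m − R̄_m)² = 208.7350  ⇒  Var(R_m) = 208.7350 / 7 = 29.8193
β = Cov / Var(R_m) = 11.0504 / 29.8193 = 0.3706
MRP = 11.67% − 2.31% = 9.36%
E(R) = R_f + β × MRP = 2.31% + 0.3706 × 9.36% = 5.78%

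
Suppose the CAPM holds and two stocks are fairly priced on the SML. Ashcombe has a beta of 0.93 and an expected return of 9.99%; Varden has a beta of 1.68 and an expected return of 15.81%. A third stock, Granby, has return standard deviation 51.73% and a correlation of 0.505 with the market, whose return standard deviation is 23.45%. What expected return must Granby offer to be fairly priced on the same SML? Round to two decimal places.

11.42%

MRP = (15.81% − 9.99%) / (1.68 − 0.93) = 7.7600%
R_f = 9.99% − 0.93 × 7.7600% = 2.7732%
β_Granby = ρ·σ_i/σ_m = 0.505 × 51.73 / 23.45 = 1.1140
E(R_Granby) = R_f + β × MRP = 2.7732% + 1.1140 × 7.7600% = 11.42%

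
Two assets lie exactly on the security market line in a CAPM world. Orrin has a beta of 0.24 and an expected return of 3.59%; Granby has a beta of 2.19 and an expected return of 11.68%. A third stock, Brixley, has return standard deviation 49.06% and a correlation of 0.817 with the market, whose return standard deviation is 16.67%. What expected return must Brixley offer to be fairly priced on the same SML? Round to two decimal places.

MRP = (11.68% − 3.59%) / (2.19 − 0.24) = 4.1487%
R_f = 3.59% − 0.24 × 4.1487% = 2.5943%
β_Brixley = ρ·σ_i/σ_m = 0.817 × 49.06 / 16.67 = 2.4044
E(R_Brixley) = R_f + β × MRP = 2.5943% + 2.4044 × 4.1487% = 12.57%

12.57%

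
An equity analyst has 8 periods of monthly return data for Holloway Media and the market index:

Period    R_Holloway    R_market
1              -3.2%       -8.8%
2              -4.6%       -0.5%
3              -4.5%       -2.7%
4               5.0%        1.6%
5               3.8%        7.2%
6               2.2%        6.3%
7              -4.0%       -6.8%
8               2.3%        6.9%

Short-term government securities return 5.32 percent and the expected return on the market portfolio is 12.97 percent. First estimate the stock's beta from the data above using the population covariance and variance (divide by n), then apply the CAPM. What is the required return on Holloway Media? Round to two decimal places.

Mean R_i = (-3.2 − 4.6 − 4.5 + 5.0 + 3.8 + 2.2 − 4.0 + 2.3) / 8 = -0.3750%
Mean R_m = (-8.8 − 0.5 − 2.7 + 1.6 + 7.2 + 6.3 − 6.8 + 6.9) / 8 = 0.4000%
Σ(R_i − R̄_i)(R_m − R̄_m) = 136.1000  ⇒  Cov = 136.1000 / 8 = 17.0125
Σ(R_m − R̄_m)² = 271.6400  ⇒  Var(R_m) = 271.6400 / 8 = 33.9550
β = Cov / Var(R_m) = 17.0125 / 33.9550 = 0.5010
MRP = 12.97% − 5.32% = 7.65%
E(R) = R_f + β × MRP = 5.32% + 0.5010 × 7.65% = 9.15%

9.15%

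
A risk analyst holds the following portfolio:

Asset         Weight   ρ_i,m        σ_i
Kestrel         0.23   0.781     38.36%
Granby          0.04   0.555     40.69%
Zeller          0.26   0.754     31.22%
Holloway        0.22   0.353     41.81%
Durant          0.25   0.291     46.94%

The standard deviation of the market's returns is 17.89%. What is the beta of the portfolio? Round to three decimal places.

β_Kestrel = 0.781 × 38.36% / 17.89% = 1.6746
β_Granby = 0.555 × 40.69% / 17.89% = 1.2623
β_Zeller = 0.754 × 31.22% / 17.89% = 1.3158
β_Holloway = 0.353 × 41.81% / 17.89% = 0.8250
β_Durant = 0.291 × 46.94% / 17.89% = 0.7635
β_P = Σ w_i β_i = 0.23×1.6746 + 0.04×1.2623 + 0.26×1.3158 + 0.22×0.8250 + 0.25×0.7635 = 1.1501

1.150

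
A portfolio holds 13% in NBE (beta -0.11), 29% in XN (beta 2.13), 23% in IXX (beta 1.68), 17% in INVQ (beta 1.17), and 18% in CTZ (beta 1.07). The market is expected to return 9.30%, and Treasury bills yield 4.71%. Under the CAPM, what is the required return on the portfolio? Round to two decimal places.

β_P = Σ w_i β_i = 0.13×-0.11 + 0.29×2.13 + 0.23×1.68 + 0.17×1.17 + 0.18×1.07 = 1.3813
MRP = 9.30% − 4.71% = 4.59%
E(R_P) = R_f + β_P × MRP = 4.71% + 1.3813 × 4.59% = 11.05%

11.05%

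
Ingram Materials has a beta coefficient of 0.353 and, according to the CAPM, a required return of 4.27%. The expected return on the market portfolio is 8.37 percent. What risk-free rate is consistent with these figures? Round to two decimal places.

2.03%

E(R) = R_f + β(E(R_m) − R_f) = R_f(1 − β) + β·E(R_m)
4.27% = R_f × (1 − 0.353) + 0.353 × 8.37%
4.27% = R_f × 0.647 + 2.95461%
R_f = (4.27% − 2.95461%) / 0.647 = 2.03%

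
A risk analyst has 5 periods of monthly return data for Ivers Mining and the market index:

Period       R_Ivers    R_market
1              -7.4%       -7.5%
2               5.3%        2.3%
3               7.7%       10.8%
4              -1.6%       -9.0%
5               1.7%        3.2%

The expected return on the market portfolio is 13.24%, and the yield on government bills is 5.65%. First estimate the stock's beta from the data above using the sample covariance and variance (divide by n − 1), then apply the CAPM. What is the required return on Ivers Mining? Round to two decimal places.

10.47%

Mean R_i = (-7.4 + 5.3 + 7.7 − 1.6 + 1.7) / 5 = 1.1400%
Mean R_m = (-7.5 + 2.3 + 10.8 − 9.0 + 3.2) / 5 = -0.0400%
Σ(R_i − R̄_i)(R_m − R̄_m) = 170.9180  ⇒  Cov = 170.9180 / 4 = 42.7295
Σ(R_m − R̄_m)² = 269.4120  ⇒  Var(R_m) = 269.4120 / 4 = 67.3530
β = Cov / Var(R_m) = 42.7295 / 67.3530 = 0.6344
MRP = 13.24% − 5.65% = 7.59%
E(R) = R_f + β × MRP = 5.65% + 0.6344 × 7.59% = 10.47%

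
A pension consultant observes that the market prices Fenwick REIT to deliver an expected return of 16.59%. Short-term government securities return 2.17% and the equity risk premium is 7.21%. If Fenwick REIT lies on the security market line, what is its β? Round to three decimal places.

2.000

β = (E(R) − R_f) / MRP = (16.59% − 2.17%) / 7.21% = 14.42% / 7.21% = 2.000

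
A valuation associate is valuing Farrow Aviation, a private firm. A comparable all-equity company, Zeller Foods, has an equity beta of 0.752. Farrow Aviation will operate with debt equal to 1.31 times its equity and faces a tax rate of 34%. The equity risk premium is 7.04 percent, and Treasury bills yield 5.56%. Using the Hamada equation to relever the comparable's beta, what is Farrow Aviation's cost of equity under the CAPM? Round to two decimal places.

15.43%

β_L = β_U × [1 + (1 − t)(D/E)] = 0.752 × [1 + (1 − 0.34) × 1.31]
    = 0.752 × [1 + 0.66 × 1.31] = 0.752 × 1.8646 = 1.4022
E(R) = R_f + β_L × MRP = 5.56% + 1.4022 × 7.04% = 15.43%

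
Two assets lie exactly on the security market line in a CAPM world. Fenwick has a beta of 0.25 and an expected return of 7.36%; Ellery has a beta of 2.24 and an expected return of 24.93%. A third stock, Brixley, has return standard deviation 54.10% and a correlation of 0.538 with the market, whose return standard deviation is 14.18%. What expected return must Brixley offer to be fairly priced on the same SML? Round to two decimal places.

23.28%

MRP = (24.93% − 7.36%) / (2.24 − 0.25) = 8.8291%
R_f = 7.36% − 0.25 × 8.8291% = 5.1527%
β_Brixley = ρ·σ_i/σ_m = 0.538 × 54.10 / 14.18 = 2.0526
E(R_Brixley) = R_f + β × MRP = 5.1527% + 2.0526 × 8.8291% = 23.28%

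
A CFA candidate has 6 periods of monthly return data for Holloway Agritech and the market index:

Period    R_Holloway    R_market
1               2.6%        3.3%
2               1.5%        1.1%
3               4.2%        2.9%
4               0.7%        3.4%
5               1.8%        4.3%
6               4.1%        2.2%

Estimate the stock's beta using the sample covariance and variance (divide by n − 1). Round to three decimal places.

-0.191

Mean R_i = (2.6 + 1.5 + 4.2 + 0.7 + 1.8 + 4.1) / 6 = 2.4833%
Mean R_m = (3.3 + 1.1 + 2.9 + 3.4 + 4.3 + 2.2) / 6 = 2.8667%
Σ(R_i − R̄_i)(R_m − R̄_m) = -1.1633  ⇒  Cov = -1.1633 / 5 = -0.2327
Σ(R_m − R̄_m)² = 6.0933  ⇒  Var(R_m) = 6.0933 / 5 = 1.2187
β = Cov / Var(R_m) = -0.2327 / 1.2187 = -0.1909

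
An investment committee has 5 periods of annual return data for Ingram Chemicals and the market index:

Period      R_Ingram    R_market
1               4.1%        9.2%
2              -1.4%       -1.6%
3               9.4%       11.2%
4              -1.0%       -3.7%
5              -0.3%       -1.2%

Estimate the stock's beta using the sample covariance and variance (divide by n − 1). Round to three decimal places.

0.631

Mean R_i = (4.1 − 1.4 + 9.4 − 1.0 − 0.3) / 5 = 2.1600%
Mean R_m = (9.2 − 1.6 + 11.2 − 3.7 − 1.2) / 5 = 2.7800%
Σ(R_i − R̄_i)(R_m − R̄_m) = 119.2760  ⇒  Cov = 119.2760 / 4 = 29.8190
Σ(R_m − R̄_m)² = 189.1280  ⇒  Var(R_m) = 189.1280 / 4 = 47.2820
β = Cov / Var(R_m) = 29.8190 / 47.2820 = 0.6307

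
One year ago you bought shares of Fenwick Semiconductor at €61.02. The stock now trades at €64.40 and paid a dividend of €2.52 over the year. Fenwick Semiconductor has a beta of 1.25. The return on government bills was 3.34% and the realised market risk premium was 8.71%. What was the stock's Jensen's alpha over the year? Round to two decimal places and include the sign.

-4.56%

Realised HPR = (P1 + D1 − P0) / P0 = (64.40 + 2.52 − 61.02) / 61.02 = 5.90 / 61.02 = 9.6690%
CAPM required = R_f + β·MRP = 3.34% + 1.25 × 8.71% = 14.2275%
α = realised − required = 9.6690% − 14.2275% = -4.56%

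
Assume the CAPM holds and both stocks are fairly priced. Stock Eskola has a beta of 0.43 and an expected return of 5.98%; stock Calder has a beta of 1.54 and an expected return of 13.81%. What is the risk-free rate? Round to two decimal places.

2.95%

Both satisfy E(R) = R_f + β·MRP, so the slope of the SML is
MRP = (13.81% − 5.98%) / (1.54 − 0.43) = 7.83% / 1.11 = 7.0541%
R_f = E(R_Eskola) − β_Eskola·MRP = 5.98% − 0.43 × 7.0541% = 2.9467%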